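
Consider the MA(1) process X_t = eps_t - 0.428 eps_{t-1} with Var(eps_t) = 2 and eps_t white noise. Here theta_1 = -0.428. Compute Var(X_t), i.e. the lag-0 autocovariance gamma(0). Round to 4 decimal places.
\gamma(0) = 2.3664

For an MA(q) process X_t = eps_t + sum_i theta_i eps_{t-i} with
Var(eps_t) = sigma^2, the variance is
  gamma(0) = sigma^2 * (1 + sum_i theta_i^2).
  sum_i theta_i^2 = (-0.428)^2 = 0.183184.
  gamma(0) = 2 * (1 + 0.183184) = 2 * 1.183184 = 2.366368, which rounds to 2.3664.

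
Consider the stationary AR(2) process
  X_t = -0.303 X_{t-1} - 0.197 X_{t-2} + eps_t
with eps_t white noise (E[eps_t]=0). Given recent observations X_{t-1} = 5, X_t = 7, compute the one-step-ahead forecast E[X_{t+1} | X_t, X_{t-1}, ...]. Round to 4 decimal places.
E[X_{t+1} \mid \mathcal F_t] = -3.1060

For an AR(p) model X_t = c + sum_i phi_i X_{t-i} + eps_t, the
one-step-ahead conditional mean is
  E[X_{t+1} | X_t, ...] = c + sum_i phi_i X_{t+1-i}.
Substitute known values:
  E[X_{t+1} | ...] = (-0.303) * (7) + (-0.197) * (5)
                   = -3.1060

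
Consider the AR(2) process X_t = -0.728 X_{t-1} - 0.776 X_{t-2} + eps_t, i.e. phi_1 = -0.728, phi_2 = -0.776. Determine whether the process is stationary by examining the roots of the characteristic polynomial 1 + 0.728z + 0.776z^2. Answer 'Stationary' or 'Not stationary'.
\text{Stationary}

The AR(p) characteristic polynomial is P(z) = 1 + 0.728z + 0.776z^2.
Stationarity requires all roots to lie outside the unit circle, i.e. |z| > 1 for every root.
Set 1 + (0.728) z + (0.776) z^2 = 0, i.e. a z^2 + b z + c = 0 with a = 0.776, b = 0.728, c = 1.
Discriminant D = b^2 - 4ac = (0.728)^2 - 4*(0.776)*1 = 0.529984 - (3.104) = -2.574016.
D < 0, so the roots are the complex-conjugate pair z = (-b +/- i sqrt(-D)) / (2a) = -0.4691 +/- 1.0337i.
For a conjugate pair |z|^2 = z * conj(z) = (product of roots) = c/a = 1/(0.776) = 1.28866, so |z| = sqrt(1.28866) = 1.1352 for both roots.
Moduli of all roots: 1.1352, 1.1352.
All moduli strictly greater than 1? Yes.
Verdict: Stationary.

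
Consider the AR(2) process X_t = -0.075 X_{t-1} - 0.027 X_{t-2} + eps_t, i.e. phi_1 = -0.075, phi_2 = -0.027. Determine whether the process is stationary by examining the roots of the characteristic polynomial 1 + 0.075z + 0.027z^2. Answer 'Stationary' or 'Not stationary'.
\text{Stationary}

The AR(p) characteristic polynomial is P(z) = 1 + 0.075z + 0.027z^2.
Stationarity requires all roots to lie outside the unit circle, i.e. |z| > 1 for every root.
Set 1 + (0.075) z + (0.027) z^2 = 0, i.e. a z^2 + b z + c = 0 with a = 0.027, b = 0.075, c = 1.
Discriminant D = b^2 - 4ac = (0.075)^2 - 4*(0.027)*1 = 0.005625 - (0.108) = -0.102375.
D < 0, so the roots are the complex-conjugate pair z = (-b +/- i sqrt(-D)) / (2a) = -1.3889 +/- 5.9252i.
For a conjugate pair |z|^2 = z * conj(z) = (product of roots) = c/a = 1/(0.027) = 37.037037, so |z| = sqrt(37.037037) = 6.0858 for both roots.
Moduli of all roots: 6.0858, 6.0858.
All moduli strictly greater than 1? Yes.
Verdict: Stationary.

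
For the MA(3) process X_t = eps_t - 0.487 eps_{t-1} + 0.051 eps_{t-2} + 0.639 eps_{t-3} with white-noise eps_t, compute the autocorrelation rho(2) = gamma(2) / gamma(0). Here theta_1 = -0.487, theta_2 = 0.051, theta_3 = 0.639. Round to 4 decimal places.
\rho(2) = -0.1579

For an MA(q) process with theta_0 = 1, the autocovariance is
  gamma(k) = sigma^2 * sum_{i=0..q-k} theta_i * theta_{i+k},
and rho(k) = gamma(k) / gamma(0). Sigma^2 cancels.
  numerator   = (1)*(0.051) + (-0.487)*(0.639) = -0.260193.
  denominator = (1)^2 + (-0.487)^2 + (0.051)^2 + (0.639)^2 = 1.648091.
  rho(2) = -0.260193 / 1.648091 = -0.1579.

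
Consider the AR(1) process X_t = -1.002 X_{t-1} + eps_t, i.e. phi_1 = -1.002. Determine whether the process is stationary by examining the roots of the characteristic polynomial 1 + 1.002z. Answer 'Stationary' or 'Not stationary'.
\text{Not stationary}

The AR(p) characteristic polynomial is P(z) = 1 + 1.002z.
Stationarity requires all roots to lie outside the unit circle, i.e. |z| > 1 for every root.
This is linear in z: 1 + (1.002) z = 0  =>  z = -1/(1.002) = -0.998004,  |z| = 0.998004.
Moduli of all roots: 0.9980.
All moduli strictly greater than 1? No.
Verdict: Not stationary.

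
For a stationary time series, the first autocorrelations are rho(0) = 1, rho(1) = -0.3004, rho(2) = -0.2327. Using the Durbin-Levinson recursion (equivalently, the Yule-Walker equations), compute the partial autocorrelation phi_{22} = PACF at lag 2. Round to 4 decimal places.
\phi_{22} = -0.3550

The PACF at lag k is phi_{kk}, the last component of the solution
to the Yule-Walker system G_k phi = r_k where
  (G_k)_{ij} = rho(|i - j|), (r_k)_i = rho(i), i,j = 1..k.
Equivalently, Durbin-Levinson gives phi_{kk} iteratively:
  phi_{11} = rho(1)
  phi_{kk} = [rho(k) - sum_{j=1..k-1} phi_{k-1,j} rho(k-j)]
            / [1 - sum_{j=1..k-1} phi_{k-1,j} rho(j)],
  phi_{k,j} = phi_{k-1,j} - phi_{kk} phi_{k-1,k-j},  j = 1..k-1.
Step k = 1:
  phi_11 = rho(1) = -0.3004.
Step k = 2:
  phi_22 = [rho(2) - phi_11 rho(1)] / [1 - phi_11 rho(1)] = [-0.2327 - (-0.3004)(-0.3004)] / [1 - (-0.3004)(-0.3004)]
         = -0.32294016 / 0.90975984 = -0.355.
Therefore phi_{22} = -0.3550.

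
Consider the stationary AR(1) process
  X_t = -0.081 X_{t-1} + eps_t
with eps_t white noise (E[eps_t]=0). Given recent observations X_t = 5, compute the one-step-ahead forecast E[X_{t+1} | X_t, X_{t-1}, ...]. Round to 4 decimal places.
E[X_{t+1} \mid \mathcal F_t] = -0.4050

For an AR(p) model X_t = c + sum_i phi_i X_{t-i} + eps_t, the
one-step-ahead conditional mean is
  E[X_{t+1} | X_t, ...] = c + sum_i phi_i X_{t+1-i}.
Substitute known values:
  E[X_{t+1} | ...] = (-0.081) * (5)
                   = -0.4050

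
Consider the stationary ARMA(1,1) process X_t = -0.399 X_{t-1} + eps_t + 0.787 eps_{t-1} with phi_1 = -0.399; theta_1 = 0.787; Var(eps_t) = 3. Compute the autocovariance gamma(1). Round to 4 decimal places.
\gamma(1) = 0.9497

Multiply the model equation by X_{t-k} and take expectations. With theta_0 = psi_0 = 1 and psi_j the MA(infinity) weights, this gives
  gamma(k) - sum_i phi_i gamma(k-i) = c_k,
  c_k = sigma^2 * sum_{j=k..q} theta_j psi_{j-k}   (c_k = 0 for k > q),
using gamma(-m) = gamma(m).
psi-weights needed (psi_j = theta_j + sum_i phi_i psi_{j-i}):
  psi_1 = theta_1 + phi_1 = 0.787 + (-0.399) = 0.388
Right-hand sides:
  c_0 = sigma^2 (1 + theta_1 psi_1) = 3 * (1 + (0.787)(0.388)) = 3 * 1.305356 = 3.916068
  c_1 = sigma^2 theta_1 = 3 * (0.787) = 2.361
  c_2 = 0
Equations for k = 0 and k = 1 (AR order 1):
  gamma(0) = phi_1 gamma(1) + c_0
  gamma(1) = phi_1 gamma(0) + c_1
Substituting the second into the first: gamma(0) (1 - phi_1^2) = c_0 + phi_1 c_1, so
  gamma(0) = (c_0 + phi_1 c_1) / (1 - phi_1^2) = (3.916068 + (-0.399)(2.361)) / (1 - (-0.399)^2) = 2.974029 / 0.840799 = 3.537146.
  gamma(1) = phi_1 gamma(0) + c_1 = (-0.399)(3.537146) + (2.361) = 0.949679.
Therefore gamma(1) = 0.9497 (to 4 decimal places).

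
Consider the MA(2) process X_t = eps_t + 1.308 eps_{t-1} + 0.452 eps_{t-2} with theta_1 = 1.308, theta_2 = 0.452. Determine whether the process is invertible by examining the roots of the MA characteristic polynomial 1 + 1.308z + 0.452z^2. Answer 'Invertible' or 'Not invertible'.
\text{Invertible}

The MA(q) characteristic polynomial is P(z) = 1 + 1.308z + 0.452z^2.
Invertibility requires all roots to lie outside the unit circle, i.e. |z| > 1 for every root.
Set 1 + (1.308) z + (0.452) z^2 = 0, i.e. a z^2 + b z + c = 0 with a = 0.452, b = 1.308, c = 1.
Discriminant D = b^2 - 4ac = (1.308)^2 - 4*(0.452)*1 = 1.710864 - (1.808) = -0.097136.
D < 0, so the roots are the complex-conjugate pair z = (-b +/- i sqrt(-D)) / (2a) = -1.4469 +/- 0.3448i.
For a conjugate pair |z|^2 = z * conj(z) = (product of roots) = c/a = 1/(0.452) = 2.212389, so |z| = sqrt(2.212389) = 1.4874 for both roots.
Moduli of all roots: 1.4874, 1.4874.
All moduli strictly greater than 1? Yes.
Verdict: Invertible.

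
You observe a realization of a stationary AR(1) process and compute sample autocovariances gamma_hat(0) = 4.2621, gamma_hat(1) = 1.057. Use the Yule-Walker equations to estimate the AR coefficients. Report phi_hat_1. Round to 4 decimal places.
\hat\phi_{1} = 0.2480

The Yule-Walker equations for an AR(p) process read, in matrix form,
  Gamma_p phi = r_p,   with   (Gamma_p)_{ij} = gamma(|i - j|),
                       (r_p)_i = gamma(i),   i,j = 1..p.
Substitute the sample gammas (Toeplitz matrix and right-hand side of size 1):
  Gamma_p = [[4.2621]]
  r_p     = [1.057]
With p = 1 this is the single equation gamma(0) phi_1 = gamma(1):
  phi_hat_1 = gamma(1) / gamma(0) = 1.057 / 4.2621 = 0.2480.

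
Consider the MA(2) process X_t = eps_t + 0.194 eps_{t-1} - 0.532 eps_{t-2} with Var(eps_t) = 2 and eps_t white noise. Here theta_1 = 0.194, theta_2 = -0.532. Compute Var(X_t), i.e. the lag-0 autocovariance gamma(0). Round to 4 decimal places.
\gamma(0) = 2.6413

For an MA(q) process X_t = eps_t + sum_i theta_i eps_{t-i} with
Var(eps_t) = sigma^2, the variance is
  gamma(0) = sigma^2 * (1 + sum_i theta_i^2).
  sum_i theta_i^2 = (0.194)^2 + (-0.532)^2 = 0.037636 + 0.283024 = 0.32066.
  gamma(0) = 2 * (1 + 0.32066) = 2 * 1.32066 = 2.64132, which rounds to 2.6413.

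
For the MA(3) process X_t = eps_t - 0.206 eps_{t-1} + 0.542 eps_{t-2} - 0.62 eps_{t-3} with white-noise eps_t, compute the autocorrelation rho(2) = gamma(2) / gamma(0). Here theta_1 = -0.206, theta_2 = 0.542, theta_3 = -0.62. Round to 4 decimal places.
\rho(2) = 0.3892

For an MA(q) process with theta_0 = 1, the autocovariance is
  gamma(k) = sigma^2 * sum_{i=0..q-k} theta_i * theta_{i+k},
and rho(k) = gamma(k) / gamma(0). Sigma^2 cancels.
  numerator   = (1)*(0.542) + (-0.206)*(-0.62) = 0.66972.
  denominator = (1)^2 + (-0.206)^2 + (0.542)^2 + (-0.62)^2 = 1.7206.
  rho(2) = 0.66972 / 1.7206 = 0.3892.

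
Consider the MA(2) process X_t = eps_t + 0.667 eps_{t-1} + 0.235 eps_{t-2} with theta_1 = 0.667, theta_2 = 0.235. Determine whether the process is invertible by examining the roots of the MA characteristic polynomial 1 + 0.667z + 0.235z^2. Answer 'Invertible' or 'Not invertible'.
\text{Invertible}

The MA(q) characteristic polynomial is P(z) = 1 + 0.667z + 0.235z^2.
Invertibility requires all roots to lie outside the unit circle, i.e. |z| > 1 for every root.
Set 1 + (0.667) z + (0.235) z^2 = 0, i.e. a z^2 + b z + c = 0 with a = 0.235, b = 0.667, c = 1.
Discriminant D = b^2 - 4ac = (0.667)^2 - 4*(0.235)*1 = 0.444889 - (0.94) = -0.495111.
D < 0, so the roots are the complex-conjugate pair z = (-b +/- i sqrt(-D)) / (2a) = -1.4191 +/- 1.4971i.
For a conjugate pair |z|^2 = z * conj(z) = (product of roots) = c/a = 1/(0.235) = 4.255319, so |z| = sqrt(4.255319) = 2.0628 for both roots.
Moduli of all roots: 2.0628, 2.0628.
All moduli strictly greater than 1? Yes.
Verdict: Invertible.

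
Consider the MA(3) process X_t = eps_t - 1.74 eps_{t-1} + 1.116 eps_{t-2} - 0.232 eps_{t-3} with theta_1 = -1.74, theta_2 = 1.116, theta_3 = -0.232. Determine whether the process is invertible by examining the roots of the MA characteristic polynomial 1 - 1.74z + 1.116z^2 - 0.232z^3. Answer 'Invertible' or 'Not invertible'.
\text{Invertible}

The MA(q) characteristic polynomial is P(z) = 1 - 1.74z + 1.116z^2 - 0.232z^3.
Invertibility requires all roots to lie outside the unit circle, i.e. |z| > 1 for every root.
Degree 3: look for a simple real root z0 first, then factor out (1 - z/z0) and solve the remaining quadratic.
Testing z0 = 2.5: P(2.5) = 1 + (-1.74)(2.5) + (1.116)(2.5)^2 + (-0.232)(2.5)^3
  = 1 + (-4.35) + (6.975) + (-3.625) = 0.  So z_0 = 2.5 is a root, |z_0| = 2.5.
Divide out the factor (1 - 0.4 z) = (1 - z/z0) (since 1/z0 = 0.4):
  P(z) = (1 - 0.4 z)(1 + (-1.34) z + (0.58) z^2)
  [check: z-coef -1.34 - (0.4) = -1.74; z^2-coef 0.58 - (0.4)(-1.34) = 1.116; z^3-coef -(0.4)(0.58) = -0.232.]
Remaining roots from the quadratic factor 1 + (-1.34) z + (0.58) z^2:
  Set 1 + (-1.34) z + (0.58) z^2 = 0, i.e. a z^2 + b z + c = 0 with a = 0.58, b = -1.34, c = 1.
  Discriminant D = b^2 - 4ac = (-1.34)^2 - 4*(0.58)*1 = 1.7956 - (2.32) = -0.5244.
  D < 0, so the roots are the complex-conjugate pair z = (-b +/- i sqrt(-D)) / (2a) = 1.1552 +/- 0.6243i.
  For a conjugate pair |z|^2 = z * conj(z) = (product of roots) = c/a = 1/(0.58) = 1.724138, so |z| = sqrt(1.724138) = 1.3131 for both roots.
Moduli of all roots: 2.5000, 1.3131, 1.3131.
All moduli strictly greater than 1? Yes.
Verdict: Invertible.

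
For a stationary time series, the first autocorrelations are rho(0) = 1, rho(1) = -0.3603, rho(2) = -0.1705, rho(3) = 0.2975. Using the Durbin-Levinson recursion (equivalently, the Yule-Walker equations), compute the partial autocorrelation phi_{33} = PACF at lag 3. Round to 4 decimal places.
\phi_{33} = 0.1181

The PACF at lag k is phi_{kk}, the last component of the solution
to the Yule-Walker system G_k phi = r_k where
  (G_k)_{ij} = rho(|i - j|), (r_k)_i = rho(i), i,j = 1..k.
Equivalently, Durbin-Levinson gives phi_{kk} iteratively:
  phi_{11} = rho(1)
  phi_{kk} = [rho(k) - sum_{j=1..k-1} phi_{k-1,j} rho(k-j)]
            / [1 - sum_{j=1..k-1} phi_{k-1,j} rho(j)],
  phi_{k,j} = phi_{k-1,j} - phi_{kk} phi_{k-1,k-j},  j = 1..k-1.
Step k = 1:
  phi_11 = rho(1) = -0.3603.
Step k = 2:
  phi_22 = [rho(2) - phi_11 rho(1)] / [1 - phi_11 rho(1)] = [-0.1705 - (-0.3603)(-0.3603)] / [1 - (-0.3603)(-0.3603)]
         = -0.30031609 / 0.87018391 = -0.345118.
  Update: phi_21 = phi_11 - phi_22 phi_11 = -0.3603 - (-0.345118)(-0.3603) = -0.484646.
Step k = 3:
  phi_33 = [rho(3) - phi_21 rho(2) - phi_22 rho(1)] / [1 - phi_21 rho(1) - phi_22 rho(2)]
    numerator   = 0.2975 - (-0.484646)(-0.1705) - (-0.345118)(-0.3603) = 0.09052186
    denominator = 1 - (-0.484646)(-0.3603) - (-0.345118)(-0.1705) = 0.76653944
  phi_33 = 0.09052186 / 0.76653944 = 0.1181.
Therefore phi_{33} = 0.1181.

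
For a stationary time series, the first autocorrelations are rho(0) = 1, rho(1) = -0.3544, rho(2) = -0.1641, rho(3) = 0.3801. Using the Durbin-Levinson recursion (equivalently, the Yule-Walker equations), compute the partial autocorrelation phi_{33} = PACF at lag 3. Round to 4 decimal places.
\phi_{33} = 0.2380

The PACF at lag k is phi_{kk}, the last component of the solution
to the Yule-Walker system G_k phi = r_k where
  (G_k)_{ij} = rho(|i - j|), (r_k)_i = rho(i), i,j = 1..k.
Equivalently, Durbin-Levinson gives phi_{kk} iteratively:
  phi_{11} = rho(1)
  phi_{kk} = [rho(k) - sum_{j=1..k-1} phi_{k-1,j} rho(k-j)]
            / [1 - sum_{j=1..k-1} phi_{k-1,j} rho(j)],
  phi_{k,j} = phi_{k-1,j} - phi_{kk} phi_{k-1,k-j},  j = 1..k-1.
Step k = 1:
  phi_11 = rho(1) = -0.3544.
Step k = 2:
  phi_22 = [rho(2) - phi_11 rho(1)] / [1 - phi_11 rho(1)] = [-0.1641 - (-0.3544)(-0.3544)] / [1 - (-0.3544)(-0.3544)]
         = -0.28969936 / 0.87440064 = -0.331312.
  Update: phi_21 = phi_11 - phi_22 phi_11 = -0.3544 - (-0.331312)(-0.3544) = -0.471817.
Step k = 3:
  phi_33 = [rho(3) - phi_21 rho(2) - phi_22 rho(1)] / [1 - phi_21 rho(1) - phi_22 rho(2)]
    numerator   = 0.3801 - (-0.471817)(-0.1641) - (-0.331312)(-0.3544) = 0.18525789
    denominator = 1 - (-0.471817)(-0.3544) - (-0.331312)(-0.1641) = 0.77841979
  phi_33 = 0.18525789 / 0.77841979 = 0.238.
Therefore phi_{33} = 0.2380.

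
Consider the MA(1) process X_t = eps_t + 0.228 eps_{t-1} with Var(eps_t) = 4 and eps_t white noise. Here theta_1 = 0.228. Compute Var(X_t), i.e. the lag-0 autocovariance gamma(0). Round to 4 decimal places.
\gamma(0) = 4.2079

For an MA(q) process X_t = eps_t + sum_i theta_i eps_{t-i} with
Var(eps_t) = sigma^2, the variance is
  gamma(0) = sigma^2 * (1 + sum_i theta_i^2).
  sum_i theta_i^2 = (0.228)^2 = 0.051984.
  gamma(0) = 4 * (1 + 0.051984) = 4 * 1.051984 = 4.207936, which rounds to 4.2079.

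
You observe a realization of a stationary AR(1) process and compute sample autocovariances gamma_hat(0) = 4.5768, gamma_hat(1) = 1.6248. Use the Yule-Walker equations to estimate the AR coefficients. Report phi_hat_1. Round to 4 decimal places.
\hat\phi_{1} = 0.3550

The Yule-Walker equations for an AR(p) process read, in matrix form,
  Gamma_p phi = r_p,   with   (Gamma_p)_{ij} = gamma(|i - j|),
                       (r_p)_i = gamma(i),   i,j = 1..p.
Substitute the sample gammas (Toeplitz matrix and right-hand side of size 1):
  Gamma_p = [[4.5768]]
  r_p     = [1.6248]
With p = 1 this is the single equation gamma(0) phi_1 = gamma(1):
  phi_hat_1 = gamma(1) / gamma(0) = 1.6248 / 4.5768 = 0.3550.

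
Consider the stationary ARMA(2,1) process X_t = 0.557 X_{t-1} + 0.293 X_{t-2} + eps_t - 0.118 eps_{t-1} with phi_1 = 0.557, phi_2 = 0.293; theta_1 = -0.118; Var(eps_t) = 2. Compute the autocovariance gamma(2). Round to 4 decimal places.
\gamma(2) = 3.3091

Multiply the model equation by X_{t-k} and take expectations. With theta_0 = psi_0 = 1 and psi_j the MA(infinity) weights, this gives
  gamma(k) - sum_i phi_i gamma(k-i) = c_k,
  c_k = sigma^2 * sum_{j=k..q} theta_j psi_{j-k}   (c_k = 0 for k > q),
using gamma(-m) = gamma(m).
psi-weights needed (psi_j = theta_j + sum_i phi_i psi_{j-i}):
  psi_1 = theta_1 + phi_1 = -0.118 + (0.557) = 0.439
Right-hand sides:
  c_0 = sigma^2 (1 + theta_1 psi_1) = 2 * (1 + (-0.118)(0.439)) = 2 * 0.948198 = 1.896396
  c_1 = sigma^2 theta_1 = 2 * (-0.118) = -0.236
  c_2 = 0
Equations for k = 0, 1, 2 (AR order 2, c_2 = 0):
  (E0) gamma(0) = phi_1 gamma(1) + phi_2 gamma(2) + c_0
  (E1) gamma(1) = phi_1 gamma(0) + phi_2 gamma(1) + c_1
  (E2) gamma(2) = phi_1 gamma(1) + phi_2 gamma(0)
From (E1): gamma(1) = A gamma(0) + B with
  A = phi_1 / (1 - phi_2) = 0.557 / 0.707 = 0.787836,   B = c_1 / (1 - phi_2) = -0.236 / 0.707 = -0.333805.
Insert (E2) into (E0): gamma(0) (1 - phi_2^2) = phi_1 (1 + phi_2) gamma(1) + c_0.
  phi_1 (1 + phi_2) = (0.557)(1.293) = 0.720201,   1 - phi_2^2 = 0.914151.
Replace gamma(1) by A gamma(0) + B and collect gamma(0):
  gamma(0) [0.914151 - (0.720201)(0.787836)] = (0.720201)(-0.333805) + 1.896396
  gamma(0) * 0.346751 = 1.655989
  gamma(0) = 1.655989 / 0.346751 = 4.775734.
  gamma(1) = A gamma(0) + B = (0.787836)(4.775734) + (-0.333805) = 3.42869.
  gamma(2) = phi_1 gamma(1) + phi_2 gamma(0) = (0.557)(3.42869) + (0.293)(4.775734) = 3.30907.
Therefore gamma(2) = 3.3091 (to 4 decimal places).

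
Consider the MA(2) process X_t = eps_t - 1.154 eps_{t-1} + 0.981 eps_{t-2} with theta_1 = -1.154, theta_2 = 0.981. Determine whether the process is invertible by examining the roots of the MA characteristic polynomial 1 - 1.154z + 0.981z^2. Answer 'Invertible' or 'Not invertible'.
\text{Invertible}

The MA(q) characteristic polynomial is P(z) = 1 - 1.154z + 0.981z^2.
Invertibility requires all roots to lie outside the unit circle, i.e. |z| > 1 for every root.
Set 1 + (-1.154) z + (0.981) z^2 = 0, i.e. a z^2 + b z + c = 0 with a = 0.981, b = -1.154, c = 1.
Discriminant D = b^2 - 4ac = (-1.154)^2 - 4*(0.981)*1 = 1.331716 - (3.924) = -2.592284.
D < 0, so the roots are the complex-conjugate pair z = (-b +/- i sqrt(-D)) / (2a) = 0.5882 +/- 0.8206i.
For a conjugate pair |z|^2 = z * conj(z) = (product of roots) = c/a = 1/(0.981) = 1.019368, so |z| = sqrt(1.019368) = 1.0096 for both roots.
Moduli of all roots: 1.0096, 1.0096.
All moduli strictly greater than 1? Yes.
Verdict: Invertible.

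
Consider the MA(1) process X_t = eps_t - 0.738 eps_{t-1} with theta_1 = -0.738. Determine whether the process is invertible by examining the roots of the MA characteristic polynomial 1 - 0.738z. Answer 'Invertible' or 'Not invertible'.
\text{Invertible}

The MA(q) characteristic polynomial is P(z) = 1 - 0.738z.
Invertibility requires all roots to lie outside the unit circle, i.e. |z| > 1 for every root.
This is linear in z: 1 + (-0.738) z = 0  =>  z = -1/(-0.738) = 1.355014,  |z| = 1.355014.
Moduli of all roots: 1.3550.
All moduli strictly greater than 1? Yes.
Verdict: Invertible.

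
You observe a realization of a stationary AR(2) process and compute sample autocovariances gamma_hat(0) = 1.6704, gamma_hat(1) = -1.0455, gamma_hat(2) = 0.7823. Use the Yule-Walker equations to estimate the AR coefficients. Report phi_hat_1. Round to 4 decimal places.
\hat\phi_{1} = -0.5471

The Yule-Walker equations for an AR(p) process read, in matrix form,
  Gamma_p phi = r_p,   with   (Gamma_p)_{ij} = gamma(|i - j|),
                       (r_p)_i = gamma(i),   i,j = 1..p.
Substitute the sample gammas (Toeplitz matrix and right-hand side of size 2):
  Gamma_p = [[1.6704, -1.0455], [-1.0455, 1.6704]]
  r_p     = [-1.0455, 0.7823]
Written out:
  1.6704 phi_1 - 1.0455 phi_2 = -1.0455
  -1.0455 phi_1 + 1.6704 phi_2 = 0.7823
Solve by Cramer's rule:
  det = gamma(0)^2 - gamma(1)^2 = (1.6704)^2 - (-1.0455)^2 = 2.79023616 - 1.09307025 = 1.69716591
  phi_hat_1 = [gamma(1) gamma(0) - gamma(1) gamma(2)] / det = [(-1.0455)(1.6704) - (-1.0455)(0.7823)] / 1.69716591 = -0.92850855 / 1.69716591 = -0.5471
  phi_hat_2 = [gamma(0) gamma(2) - gamma(1)^2] / det = [(1.6704)(0.7823) - (-1.0455)^2] / 1.69716591 = 0.21368367 / 1.69716591 = 0.1259
So phi_hat = [-0.5471, 0.1259].
Therefore phi_hat_1 = -0.5471.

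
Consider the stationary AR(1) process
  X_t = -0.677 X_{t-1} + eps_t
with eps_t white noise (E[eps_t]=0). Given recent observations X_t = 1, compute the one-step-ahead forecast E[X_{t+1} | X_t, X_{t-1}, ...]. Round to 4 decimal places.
E[X_{t+1} \mid \mathcal F_t] = -0.6770

For an AR(p) model X_t = c + sum_i phi_i X_{t-i} + eps_t, the
one-step-ahead conditional mean is
  E[X_{t+1} | X_t, ...] = c + sum_i phi_i X_{t+1-i}.
Substitute known values:
  E[X_{t+1} | ...] = (-0.677) * (1)
                   = -0.6770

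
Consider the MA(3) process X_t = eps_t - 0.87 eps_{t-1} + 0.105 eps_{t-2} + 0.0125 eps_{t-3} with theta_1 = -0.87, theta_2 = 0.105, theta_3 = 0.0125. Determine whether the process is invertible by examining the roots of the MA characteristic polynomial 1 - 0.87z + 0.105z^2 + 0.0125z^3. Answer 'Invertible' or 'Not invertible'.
\text{Invertible}

The MA(q) characteristic polynomial is P(z) = 1 - 0.87z + 0.105z^2 + 0.0125z^3.
Invertibility requires all roots to lie outside the unit circle, i.e. |z| > 1 for every root.
Degree 3: look for a simple real root z0 first, then factor out (1 - z/z0) and solve the remaining quadratic.
Testing z0 = 4: P(4) = 1 + (-0.87)(4) + (0.105)(4)^2 + (0.0125)(4)^3
  = 1 + (-3.48) + (1.68) + (0.8) = 0.  So z_0 = 4 is a root, |z_0| = 4.
Divide out the factor (1 - 0.25 z) = (1 - z/z0) (since 1/z0 = 0.25):
  P(z) = (1 - 0.25 z)(1 + (-0.62) z + (-0.05) z^2)
  [check: z-coef -0.62 - (0.25) = -0.87; z^2-coef -0.05 - (0.25)(-0.62) = 0.105; z^3-coef -(0.25)(-0.05) = 0.0125.]
Remaining roots from the quadratic factor 1 + (-0.62) z + (-0.05) z^2:
  Set 1 + (-0.62) z + (-0.05) z^2 = 0, i.e. a z^2 + b z + c = 0 with a = -0.05, b = -0.62, c = 1.
  Discriminant D = b^2 - 4ac = (-0.62)^2 - 4*(-0.05)*1 = 0.3844 - (-0.2) = 0.5844.
  D >= 0, so the roots are real: z = (-b +/- sqrt(D)) / (2a) = (0.62 +/- 0.764461) / (-0.1).
    z_1 = (0.62 + 0.764461) / (-0.1) = -13.8446,   |z_1| = 13.8446.
    z_2 = (0.62 - 0.764461) / (-0.1) = 1.4446,   |z_2| = 1.4446.
Moduli of all roots: 4.0000, 13.8446, 1.4446.
All moduli strictly greater than 1? Yes.
Verdict: Invertible.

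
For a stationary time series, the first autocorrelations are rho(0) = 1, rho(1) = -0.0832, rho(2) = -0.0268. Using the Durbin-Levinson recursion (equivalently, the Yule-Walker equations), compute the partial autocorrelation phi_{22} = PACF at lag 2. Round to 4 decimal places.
\phi_{22} = -0.0340

The PACF at lag k is phi_{kk}, the last component of the solution
to the Yule-Walker system G_k phi = r_k where
  (G_k)_{ij} = rho(|i - j|), (r_k)_i = rho(i), i,j = 1..k.
Equivalently, Durbin-Levinson gives phi_{kk} iteratively:
  phi_{11} = rho(1)
  phi_{kk} = [rho(k) - sum_{j=1..k-1} phi_{k-1,j} rho(k-j)]
            / [1 - sum_{j=1..k-1} phi_{k-1,j} rho(j)],
  phi_{k,j} = phi_{k-1,j} - phi_{kk} phi_{k-1,k-j},  j = 1..k-1.
Step k = 1:
  phi_11 = rho(1) = -0.0832.
Step k = 2:
  phi_22 = [rho(2) - phi_11 rho(1)] / [1 - phi_11 rho(1)] = [-0.0268 - (-0.0832)(-0.0832)] / [1 - (-0.0832)(-0.0832)]
         = -0.03372224 / 0.99307776 = -0.034.
Therefore phi_{22} = -0.0340.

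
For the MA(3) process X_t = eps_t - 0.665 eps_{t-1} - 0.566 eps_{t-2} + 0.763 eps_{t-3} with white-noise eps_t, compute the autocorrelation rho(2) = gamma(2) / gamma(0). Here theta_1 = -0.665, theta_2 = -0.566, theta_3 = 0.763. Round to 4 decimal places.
\rho(2) = -0.4578

For an MA(q) process with theta_0 = 1, the autocovariance is
  gamma(k) = sigma^2 * sum_{i=0..q-k} theta_i * theta_{i+k},
and rho(k) = gamma(k) / gamma(0). Sigma^2 cancels.
  numerator   = (1)*(-0.566) + (-0.665)*(0.763) = -1.073395.
  denominator = (1)^2 + (-0.665)^2 + (-0.566)^2 + (0.763)^2 = 2.34475.
  rho(2) = -1.073395 / 2.34475 = -0.4578.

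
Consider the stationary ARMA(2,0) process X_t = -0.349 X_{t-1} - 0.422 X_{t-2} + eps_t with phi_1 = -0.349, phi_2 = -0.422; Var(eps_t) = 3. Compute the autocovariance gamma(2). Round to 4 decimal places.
\gamma(2) = -1.3064

Multiply the model equation by X_{t-k} and take expectations. With theta_0 = psi_0 = 1 and psi_j the MA(infinity) weights, this gives
  gamma(k) - sum_i phi_i gamma(k-i) = c_k,
  c_k = sigma^2 * sum_{j=k..q} theta_j psi_{j-k}   (c_k = 0 for k > q),
using gamma(-m) = gamma(m).
Pure AR (q = 0): c_0 = sigma^2 = 3, c_k = 0 for k >= 1.
Equations for k = 0, 1, 2 (AR order 2, c_2 = 0):
  (E0) gamma(0) = phi_1 gamma(1) + phi_2 gamma(2) + c_0
  (E1) gamma(1) = phi_1 gamma(0) + phi_2 gamma(1) + c_1
  (E2) gamma(2) = phi_1 gamma(1) + phi_2 gamma(0)
From (E1): gamma(1) = A gamma(0) + B with
  A = phi_1 / (1 - phi_2) = -0.349 / 1.422 = -0.245429,   B = c_1 / (1 - phi_2) = 0 / 1.422 = 0.
Insert (E2) into (E0): gamma(0) (1 - phi_2^2) = phi_1 (1 + phi_2) gamma(1) + c_0.
  phi_1 (1 + phi_2) = (-0.349)(0.578) = -0.201722,   1 - phi_2^2 = 0.821916.
Replace gamma(1) by A gamma(0) + B and collect gamma(0):
  gamma(0) [0.821916 - (-0.201722)(-0.245429)] = c_0 = 3
  gamma(0) * 0.772408 = 3
  gamma(0) = 3 / 0.772408 = 3.88396.
  gamma(1) = A gamma(0) = (-0.245429)(3.88396) = -0.953236.
  gamma(2) = phi_1 gamma(1) + phi_2 gamma(0) = (-0.349)(-0.953236) + (-0.422)(3.88396) = -1.306352.
Therefore gamma(2) = -1.3064 (to 4 decimal places).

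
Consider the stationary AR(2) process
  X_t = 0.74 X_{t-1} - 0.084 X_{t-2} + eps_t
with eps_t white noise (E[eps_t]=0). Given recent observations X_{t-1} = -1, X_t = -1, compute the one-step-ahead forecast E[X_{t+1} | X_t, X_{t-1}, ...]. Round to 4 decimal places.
E[X_{t+1} \mid \mathcal F_t] = -0.6560

For an AR(p) model X_t = c + sum_i phi_i X_{t-i} + eps_t, the
one-step-ahead conditional mean is
  E[X_{t+1} | X_t, ...] = c + sum_i phi_i X_{t+1-i}.
Substitute known values:
  E[X_{t+1} | ...] = (0.74) * (-1) + (-0.084) * (-1)
                   = -0.6560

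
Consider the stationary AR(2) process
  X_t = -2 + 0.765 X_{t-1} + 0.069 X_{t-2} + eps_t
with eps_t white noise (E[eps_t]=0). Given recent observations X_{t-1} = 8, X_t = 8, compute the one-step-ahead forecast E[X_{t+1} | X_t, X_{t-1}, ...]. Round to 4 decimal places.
E[X_{t+1} \mid \mathcal F_t] = 4.6720

For an AR(p) model X_t = c + sum_i phi_i X_{t-i} + eps_t, the
one-step-ahead conditional mean is
  E[X_{t+1} | X_t, ...] = c + sum_i phi_i X_{t+1-i}.
Substitute known values:
  E[X_{t+1} | ...] = -2 + (0.765) * (8) + (0.069) * (8)
                   = 4.6720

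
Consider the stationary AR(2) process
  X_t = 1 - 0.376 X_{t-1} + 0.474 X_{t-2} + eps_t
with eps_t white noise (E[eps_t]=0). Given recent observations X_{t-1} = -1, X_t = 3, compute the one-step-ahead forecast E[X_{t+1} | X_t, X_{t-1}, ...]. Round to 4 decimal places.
E[X_{t+1} \mid \mathcal F_t] = -0.6020

For an AR(p) model X_t = c + sum_i phi_i X_{t-i} + eps_t, the
one-step-ahead conditional mean is
  E[X_{t+1} | X_t, ...] = c + sum_i phi_i X_{t+1-i}.
Substitute known values:
  E[X_{t+1} | ...] = 1 + (-0.376) * (3) + (0.474) * (-1)
                   = -0.6020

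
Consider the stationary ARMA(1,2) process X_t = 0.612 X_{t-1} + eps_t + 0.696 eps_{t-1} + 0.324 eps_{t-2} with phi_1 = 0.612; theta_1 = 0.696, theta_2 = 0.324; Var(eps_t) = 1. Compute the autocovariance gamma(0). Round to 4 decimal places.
\gamma(0) = 4.7326

Multiply the model equation by X_{t-k} and take expectations. With theta_0 = psi_0 = 1 and psi_j the MA(infinity) weights, this gives
  gamma(k) - sum_i phi_i gamma(k-i) = c_k,
  c_k = sigma^2 * sum_{j=k..q} theta_j psi_{j-k}   (c_k = 0 for k > q),
using gamma(-m) = gamma(m).
psi-weights needed (psi_j = theta_j + sum_i phi_i psi_{j-i}):
  psi_1 = theta_1 + phi_1 = 0.696 + (0.612) = 1.308
  psi_2 = theta_2 + phi_1 psi_1 = 0.324 + (0.612)(1.308) = 1.124496
Right-hand sides:
  c_0 = sigma^2 (1 + theta_1 psi_1 + theta_2 psi_2) = 1 * (1 + (0.696)(1.308) + (0.324)(1.124496)) = 1 * 2.274705 = 2.274705
  c_1 = sigma^2 (theta_1 + theta_2 psi_1) = 1 * (0.696 + (0.324)(1.308)) = 1.119792
  c_2 = sigma^2 theta_2 = 1 * (0.324) = 0.324
Equations for k = 0 and k = 1 (AR order 1):
  gamma(0) = phi_1 gamma(1) + c_0
  gamma(1) = phi_1 gamma(0) + c_1
Substituting the second into the first: gamma(0) (1 - phi_1^2) = c_0 + phi_1 c_1, so
  gamma(0) = (c_0 + phi_1 c_1) / (1 - phi_1^2) = (2.274705 + (0.612)(1.119792)) / (1 - (0.612)^2) = 2.960017 / 0.625456 = 4.732575.
Therefore gamma(0) = 4.7326 (to 4 decimal places).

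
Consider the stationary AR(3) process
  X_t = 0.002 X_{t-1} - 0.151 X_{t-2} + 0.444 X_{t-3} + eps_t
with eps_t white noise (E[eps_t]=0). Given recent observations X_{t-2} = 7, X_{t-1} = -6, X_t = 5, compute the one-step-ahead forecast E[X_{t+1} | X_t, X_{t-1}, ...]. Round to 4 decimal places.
E[X_{t+1} \mid \mathcal F_t] = 4.0240

For an AR(p) model X_t = c + sum_i phi_i X_{t-i} + eps_t, the
one-step-ahead conditional mean is
  E[X_{t+1} | X_t, ...] = c + sum_i phi_i X_{t+1-i}.
Substitute known values:
  E[X_{t+1} | ...] = (0.002) * (5) + (-0.151) * (-6) + (0.444) * (7)
                   = 4.0240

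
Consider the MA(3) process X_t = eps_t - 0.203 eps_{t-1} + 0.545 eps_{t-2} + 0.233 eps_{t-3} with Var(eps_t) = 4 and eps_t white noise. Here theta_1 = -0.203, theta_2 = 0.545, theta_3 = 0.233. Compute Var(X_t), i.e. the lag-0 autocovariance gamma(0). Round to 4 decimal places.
\gamma(0) = 5.5701

For an MA(q) process X_t = eps_t + sum_i theta_i eps_{t-i} with
Var(eps_t) = sigma^2, the variance is
  gamma(0) = sigma^2 * (1 + sum_i theta_i^2).
  sum_i theta_i^2 = (-0.203)^2 + (0.545)^2 + (0.233)^2 = 0.041209 + 0.297025 + 0.054289 = 0.392523.
  gamma(0) = 4 * (1 + 0.392523) = 4 * 1.392523 = 5.570092, which rounds to 5.5701.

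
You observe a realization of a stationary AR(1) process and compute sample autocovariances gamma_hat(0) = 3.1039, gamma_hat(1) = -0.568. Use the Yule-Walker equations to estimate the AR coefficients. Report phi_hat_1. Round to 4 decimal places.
\hat\phi_{1} = -0.1830

The Yule-Walker equations for an AR(p) process read, in matrix form,
  Gamma_p phi = r_p,   with   (Gamma_p)_{ij} = gamma(|i - j|),
                       (r_p)_i = gamma(i),   i,j = 1..p.
Substitute the sample gammas (Toeplitz matrix and right-hand side of size 1):
  Gamma_p = [[3.1039]]
  r_p     = [-0.568]
With p = 1 this is the single equation gamma(0) phi_1 = gamma(1):
  phi_hat_1 = gamma(1) / gamma(0) = -0.568 / 3.1039 = -0.1830.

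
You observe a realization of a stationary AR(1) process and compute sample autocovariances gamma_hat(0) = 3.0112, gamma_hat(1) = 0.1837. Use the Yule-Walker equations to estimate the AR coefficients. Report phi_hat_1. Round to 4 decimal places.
\hat\phi_{1} = 0.0610

The Yule-Walker equations for an AR(p) process read, in matrix form,
  Gamma_p phi = r_p,   with   (Gamma_p)_{ij} = gamma(|i - j|),
                       (r_p)_i = gamma(i),   i,j = 1..p.
Substitute the sample gammas (Toeplitz matrix and right-hand side of size 1):
  Gamma_p = [[3.0112]]
  r_p     = [0.1837]
With p = 1 this is the single equation gamma(0) phi_1 = gamma(1):
  phi_hat_1 = gamma(1) / gamma(0) = 0.1837 / 3.0112 = 0.0610.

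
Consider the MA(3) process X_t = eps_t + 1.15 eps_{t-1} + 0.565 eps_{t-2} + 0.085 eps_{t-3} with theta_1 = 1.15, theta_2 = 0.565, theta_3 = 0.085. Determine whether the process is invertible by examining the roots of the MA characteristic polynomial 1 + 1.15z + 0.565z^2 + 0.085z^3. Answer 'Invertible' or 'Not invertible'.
\text{Invertible}

The MA(q) characteristic polynomial is P(z) = 1 + 1.15z + 0.565z^2 + 0.085z^3.
Invertibility requires all roots to lie outside the unit circle, i.e. |z| > 1 for every root.
Degree 3: look for a simple real root z0 first, then factor out (1 - z/z0) and solve the remaining quadratic.
Testing z0 = -4: P(-4) = 1 + (1.15)(-4) + (0.565)(-4)^2 + (0.085)(-4)^3
  = 1 + (-4.6) + (9.04) + (-5.44) = 0.  So z_0 = -4 is a root, |z_0| = 4.
Divide out the factor (1 + 0.25 z) = (1 - z/z0) (since 1/z0 = -0.25):
  P(z) = (1 + 0.25 z)(1 + (0.9) z + (0.34) z^2)
  [check: z-coef 0.9 - (-0.25) = 1.15; z^2-coef 0.34 - (-0.25)(0.9) = 0.565; z^3-coef -(-0.25)(0.34) = 0.085.]
Remaining roots from the quadratic factor 1 + (0.9) z + (0.34) z^2:
  Set 1 + (0.9) z + (0.34) z^2 = 0, i.e. a z^2 + b z + c = 0 with a = 0.34, b = 0.9, c = 1.
  Discriminant D = b^2 - 4ac = (0.9)^2 - 4*(0.34)*1 = 0.81 - (1.36) = -0.55.
  D < 0, so the roots are the complex-conjugate pair z = (-b +/- i sqrt(-D)) / (2a) = -1.3235 +/- 1.0906i.
  For a conjugate pair |z|^2 = z * conj(z) = (product of roots) = c/a = 1/(0.34) = 2.941176, so |z| = sqrt(2.941176) = 1.715 for both roots.
Moduli of all roots: 4.0000, 1.7150, 1.7150.
All moduli strictly greater than 1? Yes.
Verdict: Invertible.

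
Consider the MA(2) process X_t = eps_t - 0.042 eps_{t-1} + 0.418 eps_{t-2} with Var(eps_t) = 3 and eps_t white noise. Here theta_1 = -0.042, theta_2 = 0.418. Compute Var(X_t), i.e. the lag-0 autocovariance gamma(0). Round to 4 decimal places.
\gamma(0) = 3.5295

For an MA(q) process X_t = eps_t + sum_i theta_i eps_{t-i} with
Var(eps_t) = sigma^2, the variance is
  gamma(0) = sigma^2 * (1 + sum_i theta_i^2).
  sum_i theta_i^2 = (-0.042)^2 + (0.418)^2 = 0.001764 + 0.174724 = 0.176488.
  gamma(0) = 3 * (1 + 0.176488) = 3 * 1.176488 = 3.529464, which rounds to 3.5295.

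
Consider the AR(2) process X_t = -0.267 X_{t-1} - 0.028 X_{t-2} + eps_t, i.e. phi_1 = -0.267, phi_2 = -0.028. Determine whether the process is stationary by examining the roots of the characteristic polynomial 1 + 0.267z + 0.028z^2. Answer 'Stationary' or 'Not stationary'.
\text{Stationary}

The AR(p) characteristic polynomial is P(z) = 1 + 0.267z + 0.028z^2.
Stationarity requires all roots to lie outside the unit circle, i.e. |z| > 1 for every root.
Set 1 + (0.267) z + (0.028) z^2 = 0, i.e. a z^2 + b z + c = 0 with a = 0.028, b = 0.267, c = 1.
Discriminant D = b^2 - 4ac = (0.267)^2 - 4*(0.028)*1 = 0.071289 - (0.112) = -0.040711.
D < 0, so the roots are the complex-conjugate pair z = (-b +/- i sqrt(-D)) / (2a) = -4.7679 +/- 3.603i.
For a conjugate pair |z|^2 = z * conj(z) = (product of roots) = c/a = 1/(0.028) = 35.714286, so |z| = sqrt(35.714286) = 5.9761 for both roots.
Moduli of all roots: 5.9761, 5.9761.
All moduli strictly greater than 1? Yes.
Verdict: Stationary.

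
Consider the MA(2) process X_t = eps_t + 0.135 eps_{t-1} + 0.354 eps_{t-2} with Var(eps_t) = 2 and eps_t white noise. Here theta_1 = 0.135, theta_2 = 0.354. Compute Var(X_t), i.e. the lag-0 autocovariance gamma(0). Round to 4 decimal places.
\gamma(0) = 2.2871

For an MA(q) process X_t = eps_t + sum_i theta_i eps_{t-i} with
Var(eps_t) = sigma^2, the variance is
  gamma(0) = sigma^2 * (1 + sum_i theta_i^2).
  sum_i theta_i^2 = (0.135)^2 + (0.354)^2 = 0.018225 + 0.125316 = 0.143541.
  gamma(0) = 2 * (1 + 0.143541) = 2 * 1.143541 = 2.287082, which rounds to 2.2871.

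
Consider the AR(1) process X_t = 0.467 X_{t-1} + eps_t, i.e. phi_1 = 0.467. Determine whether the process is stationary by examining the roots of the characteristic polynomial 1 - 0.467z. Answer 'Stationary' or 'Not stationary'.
\text{Stationary}

The AR(p) characteristic polynomial is P(z) = 1 - 0.467z.
Stationarity requires all roots to lie outside the unit circle, i.e. |z| > 1 for every root.
This is linear in z: 1 + (-0.467) z = 0  =>  z = -1/(-0.467) = 2.141328,  |z| = 2.141328.
Moduli of all roots: 2.1413.
All moduli strictly greater than 1? Yes.
Verdict: Stationary.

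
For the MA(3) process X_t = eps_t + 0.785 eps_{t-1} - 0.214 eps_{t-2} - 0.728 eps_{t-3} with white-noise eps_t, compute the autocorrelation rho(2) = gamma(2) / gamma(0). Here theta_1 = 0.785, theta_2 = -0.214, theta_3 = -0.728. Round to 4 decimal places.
\rho(2) = -0.3583

For an MA(q) process with theta_0 = 1, the autocovariance is
  gamma(k) = sigma^2 * sum_{i=0..q-k} theta_i * theta_{i+k},
and rho(k) = gamma(k) / gamma(0). Sigma^2 cancels.
  numerator   = (1)*(-0.214) + (0.785)*(-0.728) = -0.78548.
  denominator = (1)^2 + (0.785)^2 + (-0.214)^2 + (-0.728)^2 = 2.192005.
  rho(2) = -0.78548 / 2.192005 = -0.3583.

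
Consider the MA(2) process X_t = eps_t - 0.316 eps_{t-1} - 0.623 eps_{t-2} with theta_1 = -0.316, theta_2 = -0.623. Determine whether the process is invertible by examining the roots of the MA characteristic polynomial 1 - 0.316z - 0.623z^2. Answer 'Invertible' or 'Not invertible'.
\text{Invertible}

The MA(q) characteristic polynomial is P(z) = 1 - 0.316z - 0.623z^2.
Invertibility requires all roots to lie outside the unit circle, i.e. |z| > 1 for every root.
Set 1 + (-0.316) z + (-0.623) z^2 = 0, i.e. a z^2 + b z + c = 0 with a = -0.623, b = -0.316, c = 1.
Discriminant D = b^2 - 4ac = (-0.316)^2 - 4*(-0.623)*1 = 0.099856 - (-2.492) = 2.591856.
D >= 0, so the roots are real: z = (-b +/- sqrt(D)) / (2a) = (0.316 +/- 1.609924) / (-1.246).
  z_1 = (0.316 + 1.609924) / (-1.246) = -1.5457,   |z_1| = 1.5457.
  z_2 = (0.316 - 1.609924) / (-1.246) = 1.0385,   |z_2| = 1.0385.
Moduli of all roots: 1.5457, 1.0385.
All moduli strictly greater than 1? Yes.
Verdict: Invertible.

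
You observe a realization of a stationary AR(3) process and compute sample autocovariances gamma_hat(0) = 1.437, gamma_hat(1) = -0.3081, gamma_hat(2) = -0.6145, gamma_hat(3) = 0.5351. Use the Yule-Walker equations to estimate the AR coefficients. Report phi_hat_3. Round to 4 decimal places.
\hat\phi_{3} = 0.1791

The Yule-Walker equations for an AR(p) process read, in matrix form,
  Gamma_p phi = r_p,   with   (Gamma_p)_{ij} = gamma(|i - j|),
                       (r_p)_i = gamma(i),   i,j = 1..p.
Substitute the sample gammas (Toeplitz matrix and right-hand side of size 3):
  Gamma_p = [[1.437, -0.3081, -0.6145], [-0.3081, 1.437, -0.3081], [-0.6145, -0.3081, 1.437]]
  r_p     = [-0.3081, -0.6145, 0.5351]
Written out (R1..R3):
  (R1) 1.437 phi_1 - 0.3081 phi_2 - 0.6145 phi_3 = -0.3081
  (R2) -0.3081 phi_1 + 1.437 phi_2 - 0.3081 phi_3 = -0.6145
  (R3) -0.6145 phi_1 - 0.3081 phi_2 + 1.437 phi_3 = 0.5351
Gaussian elimination:
  R2 <- R2 - (-0.3081/1.437) R1 = R2 - (-0.214405) R1:  1.370942 phi_2 - 0.439852 phi_3 = -0.680558
  R3 <- R3 - (-0.6145/1.437) R1 = R3 - (-0.427627) R1:  -0.439852 phi_2 + 1.174223 phi_3 = 0.403348
  R3 <- R3 - (-0.439852/1.370942) R2 = R3 - (-0.320839) R2:  1.033101 phi_3 = 0.184998
Back-substitution:
  phi_hat_3 = 0.184998 / 1.033101 = 0.179071
  phi_hat_2 = (-0.680558 - (-0.439852)(0.179071)) / 1.370942 = -0.438964
  phi_hat_1 = (-0.3081 - (-0.3081)(-0.438964) - (-0.6145)(0.179071)) / 1.437 = -0.231945
So phi_hat = [-0.2319, -0.4390, 0.1791].
Therefore phi_hat_3 = 0.1791.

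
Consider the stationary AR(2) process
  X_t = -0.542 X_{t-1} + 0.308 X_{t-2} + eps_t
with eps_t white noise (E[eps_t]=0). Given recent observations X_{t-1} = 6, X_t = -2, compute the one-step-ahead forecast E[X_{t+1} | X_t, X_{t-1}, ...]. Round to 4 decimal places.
E[X_{t+1} \mid \mathcal F_t] = 2.9320

For an AR(p) model X_t = c + sum_i phi_i X_{t-i} + eps_t, the
one-step-ahead conditional mean is
  E[X_{t+1} | X_t, ...] = c + sum_i phi_i X_{t+1-i}.
Substitute known values:
  E[X_{t+1} | ...] = (-0.542) * (-2) + (0.308) * (6)
                   = 2.9320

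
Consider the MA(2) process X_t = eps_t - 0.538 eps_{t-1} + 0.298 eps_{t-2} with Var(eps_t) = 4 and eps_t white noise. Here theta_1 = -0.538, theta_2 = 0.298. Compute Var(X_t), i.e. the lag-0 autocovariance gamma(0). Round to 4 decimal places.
\gamma(0) = 5.5130

For an MA(q) process X_t = eps_t + sum_i theta_i eps_{t-i} with
Var(eps_t) = sigma^2, the variance is
  gamma(0) = sigma^2 * (1 + sum_i theta_i^2).
  sum_i theta_i^2 = (-0.538)^2 + (0.298)^2 = 0.289444 + 0.088804 = 0.378248.
  gamma(0) = 4 * (1 + 0.378248) = 4 * 1.378248 = 5.512992, which rounds to 5.5130.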